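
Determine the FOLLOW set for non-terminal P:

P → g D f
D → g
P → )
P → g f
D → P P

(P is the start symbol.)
{ $, ')', 'f', 'g' }

P is the start symbol, so $ ∈ FOLLOW(P).
In D → P P: P is followed by P, add FIRST(P) \ {ε} = { ')', 'g' }
In D → P P: P is at the end, add FOLLOW(D)

The FOLLOW sets referred to above (computed the same way, to a fixed point):
  FOLLOW(D) = { 'f' }

Taking the union: FOLLOW(P) = { $, ')', 'f', 'g' }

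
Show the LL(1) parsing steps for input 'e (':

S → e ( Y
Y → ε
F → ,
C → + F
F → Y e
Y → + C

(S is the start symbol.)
LL(1) parsing maintains a stack (initially the start symbol over $) and the input. At each step: if the stack top is a terminal, match it against the current input token; if it is a non-terminal N, replace it with the RHS of M[N, lookahead] (the unique production whose predict set contains the lookahead).

Stack is shown with the top on the left.

Stack    Input  Action
----------------------
S $      e ( $  output S → e ( Y
e ( Y $  e ( $  match 'e'
( Y $    ( $    match '('
Y $      $      output Y → ε
$        $      accept

The string is accepted.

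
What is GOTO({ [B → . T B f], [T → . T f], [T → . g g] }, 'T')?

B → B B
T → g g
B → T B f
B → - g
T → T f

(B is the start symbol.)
{ [B → . - g], [B → . B B], [B → . T B f], [B → T . B f], [T → . T f], [T → . g g], [T → T . f] }

GOTO(I, 'T') = CLOSURE({ [A → αX.β] : [A → α.Xβ] ∈ I, X = 'T' })

Items with dot before 'T', with the dot advanced:
  [B → . T B f] → [B → T . B f]
  [T → . T f] → [T → T . f]
Closure of the advanced items:
  [B → T . B f] has the dot before B: add [B → . B B], [B → . T B f], [B → . - g]
  [B → . T B f] has the dot before T: add [T → . g g], [T → . T f]

GOTO = { [B → . - g], [B → . B B], [B → . T B f], [B → T . B f], [T → . T f], [T → . g g], [T → T . f] }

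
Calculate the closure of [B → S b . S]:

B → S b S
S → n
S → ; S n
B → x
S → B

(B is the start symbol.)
{ [B → . S b S], [B → . x], [B → S b . S], [S → . ; S n], [S → . B], [S → . n] }

To compute CLOSURE, for each item [A → α.Bβ] where B is a non-terminal, add [B → .γ] for all productions B → γ; repeat for the newly added items until nothing changes.

Start with: [B → S b . S]
  [B → S b . S] has the dot before S: add [S → . n], [S → . ; S n], [S → . B]
  [S → . B] has the dot before B: add [B → . S b S], [B → . x]
No further items can be added.

CLOSURE = { [B → . S b S], [B → . x], [B → S b . S], [S → . ; S n], [S → . B], [S → . n] }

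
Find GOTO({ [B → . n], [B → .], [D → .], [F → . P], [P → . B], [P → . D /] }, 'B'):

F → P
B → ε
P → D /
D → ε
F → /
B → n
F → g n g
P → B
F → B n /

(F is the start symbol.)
GOTO(I, 'B') = CLOSURE({ [A → αX.β] : [A → α.Xβ] ∈ I, X = 'B' })

Items with dot before 'B', with the dot advanced:
  [P → . B] → [P → B .]
Closure adds nothing (no advanced item has the dot before a non-terminal).

GOTO = { [P → B .] }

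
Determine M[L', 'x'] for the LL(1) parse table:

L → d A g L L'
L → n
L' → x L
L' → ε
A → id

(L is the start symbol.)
To find M[L', 'x'], we find productions for L' where 'x' is in the predict set (PREDICT(N → α) = (FIRST(α) \ {ε}) ∪ (FOLLOW(N) if α ⇒* ε)).

Relevant sets:
  FOLLOW(L') = { $, 'x' }

L' → x L: PREDICT = { 'x' }
  'x' is in predict set, so this production goes in M[L', 'x']
L' → ε: PREDICT = { $, 'x' }
  'x' is in predict set, so this production goes in M[L', 'x']

M[L', 'x'] = L' → x L, L' → ε  (a multiply-defined cell — the grammar is not LL(1))

Answer: L' → x L, L' → ε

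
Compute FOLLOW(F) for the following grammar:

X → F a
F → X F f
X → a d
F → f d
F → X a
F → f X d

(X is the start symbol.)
To compute FOLLOW(F), find every occurrence of F on a right-hand side N → α F β: add FIRST(β) \ {ε}, and if β is empty or nullable also add FOLLOW(N). Iterate to a fixed point.

In X → F a: F is followed by a, add FIRST(a) \ {ε} = { 'a' }
In F → X F f: F is followed by f, add FIRST(f) \ {ε} = { 'f' }

Taking the union: FOLLOW(F) = { 'a', 'f' }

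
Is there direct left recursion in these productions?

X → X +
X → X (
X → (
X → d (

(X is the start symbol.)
Direct left recursion occurs when N → N α for some non-terminal N (the right-hand side begins with the left-hand side itself).

X → X +: LEFT RECURSIVE (starts with X)
X → X (: LEFT RECURSIVE (starts with X)
X → (: starts with '('
X → d (: starts with d

The grammar has direct left recursion on: X.

Answer: Yes, X is left-recursive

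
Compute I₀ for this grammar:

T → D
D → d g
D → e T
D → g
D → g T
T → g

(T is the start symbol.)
{ [D → . d g], [D → . e T], [D → . g T], [D → . g], [T → . D], [T → . g], [T' → . T] }

First, augment the grammar with T' → T
I₀ = CLOSURE({ [T' → . T] }):
  [T' → . T] has the dot before T: add [T → . D], [T → . g]
  [T → . D] has the dot before D: add [D → . d g], [D → . e T], [D → . g], [D → . g T]
No further items can be added.

I₀ = { [D → . d g], [D → . e T], [D → . g T], [D → . g], [T → . D], [T → . g], [T' → . T] }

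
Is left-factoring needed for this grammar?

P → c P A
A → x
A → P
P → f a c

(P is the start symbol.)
No, left-factoring is not needed

Left-factoring is needed when two productions for the same non-terminal
share a common prefix on the right-hand side.

Productions for P:
  P → c P A
  P → f a c
Productions for A:
  A → x
  A → P

No common prefixes found.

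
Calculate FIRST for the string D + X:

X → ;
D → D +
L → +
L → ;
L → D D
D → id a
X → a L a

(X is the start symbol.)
FIRST sets of the non-terminals involved (from the grammar, by fixed-point iteration):
  FIRST(D) = { 'id' }

To compute FIRST(D + X), process the symbols left to right:
Symbol D is a non-terminal. Add FIRST(D) \ {ε} = { 'id' }
D is not nullable (ε ∉ FIRST(D)), so stop here.
FIRST(D + X) = { 'id' }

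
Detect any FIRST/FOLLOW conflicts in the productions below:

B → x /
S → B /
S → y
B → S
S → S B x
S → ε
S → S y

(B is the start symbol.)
Yes. B → x '/' with FOLLOW(B) on { 'x' }; S → B '/' with FOLLOW(S) on { '/', 'x', 'y' }; S → y with FOLLOW(S) on { 'y' }; S → S B x with FOLLOW(S) on { '/', 'x', 'y' }; S → S y with FOLLOW(S) on { '/', 'x', 'y' }

Nullable non-terminals: B, S.
FIRST sets used below: FIRST(S) = { '/', 'x', 'y', ε }, FIRST(B) = { '/', 'x', 'y', ε }

B: nullable alternative(s) B → S; FOLLOW(B) = { $, '/', 'x' }
  B → x /: FIRST \ {ε} = { 'x' } — overlaps FOLLOW(B) on { 'x' }: CONFLICT
  B → S: FIRST \ {ε} = { '/', 'x', 'y' } — this is the only nullable alternative, skip

S: nullable alternative(s) S → ε; FOLLOW(S) = { $, '/', 'x', 'y' }
  S → B /: FIRST \ {ε} = { '/', 'x', 'y' } — overlaps FOLLOW(S) on { '/', 'x', 'y' }: CONFLICT
  S → y: FIRST \ {ε} = { 'y' } — overlaps FOLLOW(S) on { 'y' }: CONFLICT
  S → S B x: FIRST \ {ε} = { '/', 'x', 'y' } — overlaps FOLLOW(S) on { '/', 'x', 'y' }: CONFLICT
  S → ε: FIRST \ {ε} = { } — this is the only nullable alternative, skip
  S → S y: FIRST \ {ε} = { '/', 'x', 'y' } — overlaps FOLLOW(S) on { '/', 'x', 'y' }: CONFLICT

So the grammar has 5 FIRST/FOLLOW conflicts (marked CONFLICT above).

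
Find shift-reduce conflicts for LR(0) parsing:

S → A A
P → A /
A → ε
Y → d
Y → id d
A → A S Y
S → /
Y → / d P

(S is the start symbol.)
A shift-reduce conflict occurs when an LR(0) state has both:
  - a complete (reduce) item [A → α .] (dot at the end), and
  - a shift item [B → β . c γ] (dot before a terminal).

Augment with S' → S and build the canonical LR(0) collection (I0 = CLOSURE({[S' → . S]}), then GOTO on every symbol after a dot until no new states appear). It has 15 states:
  I0: { [A → . A S Y], [A → .], [S → . /], [S → . A A], [S' → . S] }  — shift, reduce
  I1: { [S → / .] }  — reduce
  I2: { [A → . A S Y], [A → .], [A → A . S Y], [S → . /], [S → . A A], [S → A . A] }  — shift, reduce
  I3: { [S' → S .] }  — accept
  I4: { [A → . A S Y], [A → .], [A → A . S Y], [S → . /], [S → . A A], [S → A . A], [S → A A .] }  — shift, 2 reduces
  I5: { [A → A S . Y], [Y → . / d P], [Y → . d], [Y → . id d] }  — shift
  I6: { [Y → / . d P] }  — shift
  I7: { [A → A S Y .] }  — reduce
  I8: { [Y → d .] }  — reduce
  I9: { [Y → id . d] }  — shift
  I10: { [Y → id d .] }  — reduce
  I11: { [A → . A S Y], [A → .], [P → . A /], [Y → / d . P] }  — reduce
  I12: { [A → . A S Y], [A → .], [A → A . S Y], [P → A . /], [S → . /], [S → . A A] }  — shift, reduce
  I13: { [Y → / d P .] }  — reduce
  I14: { [P → A / .], [S → / .] }  — 2 reduces

I0 contains reduce item [A → .] and shift item [S → . /] — shift-reduce conflict.
I2 contains reduce item [A → .] and shift item [S → . /] — shift-reduce conflict.
I4 contains reduce items [A → .], [S → A A .] and shift item [S → . /] — shift-reduce conflict.
I12 contains reduce item [A → .] and shift items [P → A . /], [S → . /] — shift-reduce conflict.

Answer: Yes — I0: [A → .] vs [S → . /]; I2: [A → .] vs [S → . /]; I4: [A → .] vs [S → . /]; I12: [A → .] vs [P → A . /]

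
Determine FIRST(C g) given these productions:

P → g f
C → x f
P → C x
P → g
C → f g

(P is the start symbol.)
FIRST sets of the non-terminals involved (from the grammar, by fixed-point iteration):
  FIRST(C) = { 'f', 'x' }

To compute FIRST(C g), process the symbols left to right:
Symbol C is a non-terminal. Add FIRST(C) \ {ε} = { 'f', 'x' }
C is not nullable (ε ∉ FIRST(C)), so stop here.
FIRST(C g) = { 'f', 'x' }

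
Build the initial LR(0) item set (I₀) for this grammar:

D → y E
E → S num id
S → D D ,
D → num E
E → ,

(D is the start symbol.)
{ [D → . num E], [D → . y E], [D' → . D] }

First, augment the grammar with D' → D
I₀ = CLOSURE({ [D' → . D] }):
  [D' → . D] has the dot before D: add [D → . y E], [D → . num E]
No further items can be added.

I₀ = { [D → . num E], [D → . y E], [D' → . D] }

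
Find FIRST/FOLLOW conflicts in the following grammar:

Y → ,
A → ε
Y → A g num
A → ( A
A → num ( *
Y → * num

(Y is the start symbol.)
Nullable non-terminals: A.

A: nullable alternative(s) A → ε; FOLLOW(A) = { 'g' }
  A → ε: FIRST \ {ε} = { } — this is the only nullable alternative, skip
  A → ( A: FIRST \ {ε} = { '(' } — disjoint from FOLLOW(A)
  A → num ( *: FIRST \ {ε} = { 'num' } — disjoint from FOLLOW(A)

Y has no nullable alternative, so no FIRST/FOLLOW check is needed there.

No FIRST/FOLLOW conflicts found.

Answer: No FIRST/FOLLOW conflicts.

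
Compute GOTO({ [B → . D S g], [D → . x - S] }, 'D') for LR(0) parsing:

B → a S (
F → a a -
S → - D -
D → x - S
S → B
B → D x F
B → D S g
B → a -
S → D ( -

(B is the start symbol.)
GOTO(I, 'D') = CLOSURE({ [A → αX.β] : [A → α.Xβ] ∈ I, X = 'D' })

Items with dot before 'D', with the dot advanced:
  [B → . D S g] → [B → D . S g]
Closure of the advanced items:
  [B → D . S g] has the dot before S: add [S → . - D -], [S → . B], [S → . D ( -]
  [S → . B] has the dot before B: add [B → . a S (], [B → . D x F], [B → . D S g], [B → . a -]
  [S → . D ( -] has the dot before D: add [D → . x - S]

GOTO = { [B → . D S g], [B → . D x F], [B → . a -], [B → . a S (], [B → D . S g], [D → . x - S], [S → . - D -], [S → . B], [S → . D ( -] }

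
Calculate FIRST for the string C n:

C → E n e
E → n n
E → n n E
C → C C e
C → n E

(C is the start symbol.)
{ 'n' }

FIRST sets of the non-terminals involved (from the grammar, by fixed-point iteration):
  FIRST(C) = { 'n' }

To compute FIRST(C n), process the symbols left to right:
Symbol C is a non-terminal. Add FIRST(C) \ {ε} = { 'n' }
C is not nullable (ε ∉ FIRST(C)), so stop here.
FIRST(C n) = { 'n' }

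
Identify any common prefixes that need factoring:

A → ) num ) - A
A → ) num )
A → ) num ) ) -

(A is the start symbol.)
Left-factoring is needed when two productions for the same non-terminal
share a common prefix on the right-hand side.

Productions for A:
  A → ) num ) - A
  A → ) num )
  A → ) num ) ) -

Found common prefix ') num )' in productions for A

Answer: Yes, A has productions with common prefix ') num )'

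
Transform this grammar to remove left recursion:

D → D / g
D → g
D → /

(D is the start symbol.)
D is directly left-recursive. The standard transformation for
  A → A α₁ | ... | A α_m | β₁ | ... | β_n
is
  A  → β₁ A' | ... | β_n A'
  A' → α₁ A' | ... | α_m A' | ε

D → g becomes D → g D'
D → / becomes D → / D'
D → D / g becomes D' → / g D'
Add D' → ε

Resulting grammar:
D → g D'
D → / D'
D' → / g D'
D' → ε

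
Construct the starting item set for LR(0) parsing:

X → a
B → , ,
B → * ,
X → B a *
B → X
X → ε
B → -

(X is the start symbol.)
First, augment the grammar with X' → X
I₀ = CLOSURE({ [X' → . X] }):
  [X' → . X] has the dot before X: add [X → . a], [X → . B a *], [X → .]
  [X → . B a *] has the dot before B: add [B → . , ,], [B → . * ,], [B → . X], [B → . -]
No further items can be added.

I₀ = { [B → . * ,], [B → . , ,], [B → . -], [B → . X], [X → . B a *], [X → . a], [X → .], [X' → . X] }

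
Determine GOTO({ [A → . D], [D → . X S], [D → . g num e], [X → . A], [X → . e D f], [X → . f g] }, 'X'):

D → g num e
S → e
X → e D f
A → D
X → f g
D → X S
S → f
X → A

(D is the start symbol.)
{ [D → X . S], [S → . e], [S → . f] }

GOTO(I, 'X') = CLOSURE({ [A → αX.β] : [A → α.Xβ] ∈ I, X = 'X' })

Items with dot before 'X', with the dot advanced:
  [D → . X S] → [D → X . S]
Closure of the advanced items:
  [D → X . S] has the dot before S: add [S → . e], [S → . f]

GOTO = { [D → X . S], [S → . e], [S → . f] }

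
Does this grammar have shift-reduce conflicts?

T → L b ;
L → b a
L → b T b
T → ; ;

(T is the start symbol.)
A shift-reduce conflict occurs when an LR(0) state has both:
  - a complete (reduce) item [A → α .] (dot at the end), and
  - a shift item [B → β . c γ] (dot before a terminal).

Augment with T' → T and build the canonical LR(0) collection (I0 = CLOSURE({[T' → . T]}), then GOTO on every symbol after a dot until no new states appear). It has 11 states:
  I0: { [L → . b T b], [L → . b a], [T → . ; ;], [T → . L b ;], [T' → . T] }  — shift
  I1: { [T → ; . ;] }  — shift
  I2: { [T → L . b ;] }  — shift
  I3: { [T' → T .] }  — accept
  I4: { [L → . b T b], [L → . b a], [L → b . T b], [L → b . a], [T → . ; ;], [T → . L b ;] }  — shift
  I5: { [L → b T . b] }  — shift
  I6: { [L → b a .] }  — reduce
  I7: { [L → b T b .] }  — reduce
  I8: { [T → L b . ;] }  — shift
  I9: { [T → L b ; .] }  — reduce
  I10: { [T → ; ; .] }  — reduce

No state contains both a complete item and a shift item.

Answer: No shift-reduce conflicts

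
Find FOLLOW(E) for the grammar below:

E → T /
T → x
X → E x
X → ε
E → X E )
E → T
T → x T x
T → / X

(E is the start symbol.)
To compute FOLLOW(E), find every occurrence of E on a right-hand side N → α E β: add FIRST(β) \ {ε}, and if β is empty or nullable also add FOLLOW(N). Iterate to a fixed point.

E is the start symbol, so $ ∈ FOLLOW(E).
In X → E x: E is followed by x, add FIRST(x) \ {ε} = { 'x' }
In E → X E ): E is followed by ')', add FIRST(')') \ {ε} = { ')' }

Taking the union: FOLLOW(E) = { $, ')', 'x' }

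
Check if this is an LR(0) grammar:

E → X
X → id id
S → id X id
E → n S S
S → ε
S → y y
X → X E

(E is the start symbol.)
No. Shift-reduce conflict between [E → X .] and [E → . n S S]

A grammar is LR(0) if no state in the canonical LR(0) collection has:
  - both a shift item (dot before a terminal) and a complete item (shift-reduce conflict), or
  - two or more complete items (reduce-reduce conflict; the accept item [E' → E .] counts as a complete item here).

Augment with E' → E and build the canonical LR(0) collection (I0 = CLOSURE({[E' → . E]}), then GOTO on every symbol after a dot until no new states appear). It has 14 states:
  I0: { [E → . X], [E → . n S S], [E' → . E], [X → . X E], [X → . id id] }  — shift
  I1: { [E' → E .] }  — accept
  I2: { [E → . X], [E → . n S S], [E → X .], [X → . X E], [X → . id id], [X → X . E] }  — shift, reduce
  I3: { [X → id . id] }  — shift
  I4: { [E → n . S S], [S → . id X id], [S → . y y], [S → .] }  — shift, reduce
  I5: { [E → n S . S], [S → . id X id], [S → . y y], [S → .] }  — shift, reduce
  I6: { [S → id . X id], [X → . X E], [X → . id id] }  — shift
  I7: { [S → y . y] }  — shift
  I8: { [S → y y .] }  — reduce
  I9: { [E → . X], [E → . n S S], [S → id X . id], [X → . X E], [X → . id id], [X → X . E] }  — shift
  I10: { [X → X E .] }  — reduce
  I11: { [S → id X id .], [X → id . id] }  — shift, reduce
  I12: { [X → id id .] }  — reduce
  I13: { [E → n S S .] }  — reduce

Conflict in state I2:
  Shift-reduce conflict between [E → X .] and [E → . n S S]
So the grammar is NOT LR(0).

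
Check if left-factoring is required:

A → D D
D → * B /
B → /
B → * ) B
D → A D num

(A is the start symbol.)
No, left-factoring is not needed

Left-factoring is needed when two productions for the same non-terminal
share a common prefix on the right-hand side.

Productions for D:
  D → * B /
  D → A D num
Productions for B:
  B → /
  B → * ) B

No common prefixes found.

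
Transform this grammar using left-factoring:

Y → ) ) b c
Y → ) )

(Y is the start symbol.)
Left-factoring transforms A → αβ₁ | αβ₂ into A → αA' and A' → β₁ | β₂
(α is the longest common prefix among the alternatives). Repeat until
no nonterminal has two alternatives with a common prefix.

Round 1: Y has alternatives sharing prefix ') )'. Introduce Y': Y → ) ) Y'
  Add: Y' → b c
  Add: Y' → ε

No remaining common prefixes — done.

Resulting grammar:
Y → ) ) Y'
Y' → b c
Y' → ε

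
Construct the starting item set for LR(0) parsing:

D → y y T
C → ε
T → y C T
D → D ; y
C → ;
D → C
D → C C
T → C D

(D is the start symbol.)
First, augment the grammar with D' → D
I₀ = CLOSURE({ [D' → . D] }):
  [D' → . D] has the dot before D: add [D → . y y T], [D → . D ; y], [D → . C], [D → . C C]
  [D → . C] has the dot before C: add [C → .], [C → . ;]
No further items can be added.

I₀ = { [C → . ;], [C → .], [D → . C C], [D → . C], [D → . D ; y], [D → . y y T], [D' → . D] }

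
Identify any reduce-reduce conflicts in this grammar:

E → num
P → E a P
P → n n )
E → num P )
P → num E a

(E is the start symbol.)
No reduce-reduce conflicts

Augment with E' → E and build the canonical LR(0) collection (I0 = CLOSURE({[E' → . E]}), then GOTO on every symbol after a dot until no new states appear). It has 14 states:
  I0: { [E → . num P )], [E → . num], [E' → . E] }  — shift
  I1: { [E' → E .] }  — accept
  I2: { [E → . num P )], [E → . num], [E → num . P )], [E → num .], [P → . E a P], [P → . n n )], [P → . num E a] }  — shift, reduce
  I3: { [P → E . a P] }  — shift
  I4: { [E → num P . )] }  — shift
  I5: { [P → n . n )] }  — shift
  I6: { [E → . num P )], [E → . num], [E → num . P )], [E → num .], [P → . E a P], [P → . n n )], [P → . num E a], [P → num . E a] }  — shift, reduce
  I7: { [P → E . a P], [P → num E . a] }  — shift
  I8: { [E → . num P )], [E → . num], [P → . E a P], [P → . n n )], [P → . num E a], [P → E a . P], [P → num E a .] }  — shift, reduce
  I9: { [P → E a P .] }  — reduce
  I10: { [P → n n . )] }  — shift
  I11: { [P → n n ) .] }  — reduce
  I12: { [E → num P ) .] }  — reduce
  I13: { [E → . num P )], [E → . num], [P → . E a P], [P → . n n )], [P → . num E a], [P → E a . P] }  — shift

No state contains more than one complete item.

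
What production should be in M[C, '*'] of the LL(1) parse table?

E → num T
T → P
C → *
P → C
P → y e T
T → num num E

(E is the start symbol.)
To find M[C, '*'], we find productions for C where '*' is in the predict set (PREDICT(N → α) = (FIRST(α) \ {ε}) ∪ (FOLLOW(N) if α ⇒* ε)).

C → *: PREDICT = { '*' }
  '*' is in predict set, so this production goes in M[C, '*']

M[C, '*'] = C → *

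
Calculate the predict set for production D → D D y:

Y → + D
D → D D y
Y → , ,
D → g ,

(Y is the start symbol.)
{ 'g' }

PREDICT(D → D D y) = (FIRST(RHS) \ {ε}) ∪ (FOLLOW(D) if ε ∈ FIRST(RHS), i.e. RHS ⇒* ε)
FIRST(D) = { 'g' }
FIRST(D D y) = { 'g' }
ε ∉ FIRST(D D y), so FOLLOW(D) is not added.
PREDICT(D → D D y) = { 'g' }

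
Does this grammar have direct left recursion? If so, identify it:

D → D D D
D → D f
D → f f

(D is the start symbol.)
Yes, D is left-recursive

D → D D D: LEFT RECURSIVE (starts with D)
D → D f: LEFT RECURSIVE (starts with D)
D → f f: starts with f

The grammar has direct left recursion on: D.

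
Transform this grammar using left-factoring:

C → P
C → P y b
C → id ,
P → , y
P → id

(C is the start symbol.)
C → P C'
C' → ε
C' → y b
C → id ,
P → , y
P → id

Left-factoring transforms A → αβ₁ | αβ₂ into A → αA' and A' → β₁ | β₂
(α is the longest common prefix among the alternatives). Repeat until
no nonterminal has two alternatives with a common prefix.

Round 1: C has alternatives sharing prefix 'P'. Introduce C': C → P C'
  Add: C' → ε
  Add: C' → y b

No remaining common prefixes — done.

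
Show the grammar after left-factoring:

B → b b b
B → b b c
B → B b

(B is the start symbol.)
B → b b B'
B' → b
B' → c
B → B b

Left-factoring transforms A → αβ₁ | αβ₂ into A → αA' and A' → β₁ | β₂
(α is the longest common prefix among the alternatives). Repeat until
no nonterminal has two alternatives with a common prefix.

Round 1: B has alternatives sharing prefix 'b b'. Introduce B': B → b b B'
  Add: B' → b
  Add: B' → c

No remaining common prefixes — done.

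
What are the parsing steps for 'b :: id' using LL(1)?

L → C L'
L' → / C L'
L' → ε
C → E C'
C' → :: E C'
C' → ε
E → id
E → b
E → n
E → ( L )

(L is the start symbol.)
Stack is shown with the top on the left.

Stack         Input      Action
-------------------------------
L $           b :: id $  output L → C L'
C L' $        b :: id $  output C → E C'
E C' L' $     b :: id $  output E → b
b C' L' $     b :: id $  match 'b'
C' L' $       :: id $    output C' → :: E C'
:: E C' L' $  :: id $    match '::'
E C' L' $     id $       output E → id
id C' L' $    id $       match 'id'
C' L' $       $          output C' → ε
L' $          $          output L' → ε
$             $          accept

The string is accepted.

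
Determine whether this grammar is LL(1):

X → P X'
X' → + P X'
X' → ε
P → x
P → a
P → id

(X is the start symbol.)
Yes, the grammar is LL(1).

A grammar is LL(1) if for each non-terminal N with multiple productions, the predict sets of those productions are pairwise disjoint, where PREDICT(N → α) = (FIRST(α) \ {ε}) ∪ (FOLLOW(N) if α ⇒* ε).

Relevant sets:
  FOLLOW(X') = { $ }

For X':
  PREDICT(X' → '+' P X') = { '+' }
  PREDICT(X' → ε) = { $ }
For P:
  PREDICT(P → x) = { 'x' }
  PREDICT(P → a) = { 'a' }
  PREDICT(P → id) = { 'id' }
X has a single production, so nothing to check there.

All predict sets are disjoint. The grammar IS LL(1).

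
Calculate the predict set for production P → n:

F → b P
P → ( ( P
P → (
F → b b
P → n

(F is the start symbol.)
{ 'n' }

PREDICT(P → n) = (FIRST(RHS) \ {ε}) ∪ (FOLLOW(P) if ε ∈ FIRST(RHS), i.e. RHS ⇒* ε)
FIRST(n) = { 'n' }
ε ∉ FIRST(n), so FOLLOW(P) is not added.
PREDICT(P → n) = { 'n' }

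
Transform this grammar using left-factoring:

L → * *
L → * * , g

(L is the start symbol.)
L → * * L'
L' → ε
L' → , g

Left-factoring transforms A → αβ₁ | αβ₂ into A → αA' and A' → β₁ | β₂
(α is the longest common prefix among the alternatives). Repeat until
no nonterminal has two alternatives with a common prefix.

Round 1: L has alternatives sharing prefix '* *'. Introduce L': L → * * L'
  Add: L' → ε
  Add: L' → , g

No remaining common prefixes — done.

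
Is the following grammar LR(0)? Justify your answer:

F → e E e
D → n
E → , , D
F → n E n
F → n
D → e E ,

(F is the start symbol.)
No. Shift-reduce conflict between [F → n .] and [E → . , , D]

A grammar is LR(0) if no state in the canonical LR(0) collection has:
  - both a shift item (dot before a terminal) and a complete item (shift-reduce conflict), or
  - two or more complete items (reduce-reduce conflict; the accept item [F' → F .] counts as a complete item here).

Augment with F' → F and build the canonical LR(0) collection (I0 = CLOSURE({[F' → . F]}), then GOTO on every symbol after a dot until no new states appear). It has 15 states:
  I0: { [F → . e E e], [F → . n E n], [F → . n], [F' → . F] }  — shift
  I1: { [F' → F .] }  — accept
  I2: { [E → . , , D], [F → e . E e] }  — shift
  I3: { [E → . , , D], [F → n . E n], [F → n .] }  — shift, reduce
  I4: { [E → , . , D] }  — shift
  I5: { [F → n E . n] }  — shift
  I6: { [F → n E n .] }  — reduce
  I7: { [D → . e E ,], [D → . n], [E → , , . D] }  — shift
  I8: { [E → , , D .] }  — reduce
  I9: { [D → e . E ,], [E → . , , D] }  — shift
  I10: { [D → n .] }  — reduce
  I11: { [D → e E . ,] }  — shift
  I12: { [D → e E , .] }  — reduce
  I13: { [F → e E . e] }  — shift
  I14: { [F → e E e .] }  — reduce

Conflict in state I3:
  Shift-reduce conflict between [F → n .] and [E → . , , D]
So the grammar is NOT LR(0).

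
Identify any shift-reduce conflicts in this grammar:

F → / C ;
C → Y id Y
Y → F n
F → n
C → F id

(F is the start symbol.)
No shift-reduce conflicts

A shift-reduce conflict occurs when an LR(0) state has both:
  - a complete (reduce) item [A → α .] (dot at the end), and
  - a shift item [B → β . c γ] (dot before a terminal).

Augment with F' → F and build the canonical LR(0) collection (I0 = CLOSURE({[F' → . F]}), then GOTO on every symbol after a dot until no new states appear). It has 13 states:
  I0: { [F → . / C ;], [F → . n], [F' → . F] }  — shift
  I1: { [C → . F id], [C → . Y id Y], [F → . / C ;], [F → . n], [F → / . C ;], [Y → . F n] }  — shift
  I2: { [F' → F .] }  — accept
  I3: { [F → n .] }  — reduce
  I4: { [F → / C . ;] }  — shift
  I5: { [C → F . id], [Y → F . n] }  — shift
  I6: { [C → Y . id Y] }  — shift
  I7: { [C → Y id . Y], [F → . / C ;], [F → . n], [Y → . F n] }  — shift
  I8: { [Y → F . n] }  — shift
  I9: { [C → Y id Y .] }  — reduce
  I10: { [Y → F n .] }  — reduce
  I11: { [C → F id .] }  — reduce
  I12: { [F → / C ; .] }  — reduce

No state contains both a complete item and a shift item.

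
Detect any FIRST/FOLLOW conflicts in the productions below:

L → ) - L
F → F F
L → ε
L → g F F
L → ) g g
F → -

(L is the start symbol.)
No FIRST/FOLLOW conflicts.

A FIRST/FOLLOW conflict occurs when a non-terminal N has a nullable alternative N → β (β ⇒* ε) and another alternative N → α with FIRST(α) ∩ FOLLOW(N) ≠ ∅: on such a lookahead the parser cannot decide between expanding α and letting N vanish via β.

Nullable non-terminals: L.

L: nullable alternative(s) L → ε; FOLLOW(L) = { $ }
  L → ) - L: FIRST \ {ε} = { ')' } — disjoint from FOLLOW(L)
  L → ε: FIRST \ {ε} = { } — this is the only nullable alternative, skip
  L → g F F: FIRST \ {ε} = { 'g' } — disjoint from FOLLOW(L)
  L → ) g g: FIRST \ {ε} = { ')' } — disjoint from FOLLOW(L)

F has no nullable alternative, so no FIRST/FOLLOW check is needed there.

No FIRST/FOLLOW conflicts found.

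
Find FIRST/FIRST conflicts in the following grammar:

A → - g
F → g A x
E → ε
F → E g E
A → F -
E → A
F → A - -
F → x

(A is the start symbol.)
Yes. A → '-' g / A → F '-' on { '-' }; F → g A x / F → E g E on { 'g' }; F → g A x / F → A '-' '-' on { 'g' }; F → E g E / F → A '-' '-' on { '-', 'g', 'x' }; F → E g E / F → x on { 'x' }; F → A '-' '-' / F → x on { 'x' }

FIRST sets of the non-terminals at (or reachable through a nullable prefix from) the front of some alternative:
  FIRST(F) = { '-', 'g', 'x' }
  FIRST(E) = { '-', 'g', 'x', ε }
  FIRST(A) = { '-', 'g', 'x' }

Productions for A:
  A → - g: FIRST = { '-' }
  A → F -: FIRST = { '-', 'g', 'x' }
Productions for F:
  F → g A x: FIRST = { 'g' }
  F → E g E: FIRST = { '-', 'g', 'x' }
  F → A - -: FIRST = { '-', 'g', 'x' }
  F → x: FIRST = { 'x' }
Productions for E:
  E → ε: FIRST = { ε }
  E → A: FIRST = { '-', 'g', 'x' }

Conflict for A: A → - g and A → F -
  Overlap: { '-' }
Conflict for F: F → g A x and F → E g E
  Overlap: { 'g' }
Conflict for F: F → g A x and F → A - -
  Overlap: { 'g' }
Conflict for F: F → E g E and F → A - -
  Overlap: { '-', 'g', 'x' }
Conflict for F: F → E g E and F → x
  Overlap: { 'x' }
Conflict for F: F → A - - and F → x
  Overlap: { 'x' }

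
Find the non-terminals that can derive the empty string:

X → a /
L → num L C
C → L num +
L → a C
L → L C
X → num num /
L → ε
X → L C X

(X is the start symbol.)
{ 'L' }

A non-terminal is nullable if it can derive ε (the empty string): either it has an ε-production, or it has a production whose right-hand side consists entirely of nullable non-terminals.

ε-productions: L → ε
So L is immediately nullable.
No further non-terminal can be added: every production for the remaining non-terminals contains a terminal or a non-nullable non-terminal.
Nullable = { 'L' }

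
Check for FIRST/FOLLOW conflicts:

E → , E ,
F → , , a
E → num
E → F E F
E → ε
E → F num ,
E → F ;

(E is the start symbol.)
Yes. E → ',' E ',' with FOLLOW(E) on { ',' }; E → F E F with FOLLOW(E) on { ',' }; E → F num ',' with FOLLOW(E) on { ',' }; E → F ';' with FOLLOW(E) on { ',' }

Nullable non-terminals: E.
FIRST sets used below: FIRST(F) = { ',' }

E: nullable alternative(s) E → ε; FOLLOW(E) = { $, ',' }
  E → , E ,: FIRST \ {ε} = { ',' } — overlaps FOLLOW(E) on { ',' }: CONFLICT
  E → num: FIRST \ {ε} = { 'num' } — disjoint from FOLLOW(E)
  E → F E F: FIRST \ {ε} = { ',' } — overlaps FOLLOW(E) on { ',' }: CONFLICT
  E → ε: FIRST \ {ε} = { } — this is the only nullable alternative, skip
  E → F num ,: FIRST \ {ε} = { ',' } — overlaps FOLLOW(E) on { ',' }: CONFLICT
  E → F ;: FIRST \ {ε} = { ',' } — overlaps FOLLOW(E) on { ',' }: CONFLICT

F has no nullable alternative, so no FIRST/FOLLOW check is needed there.

So the grammar has 4 FIRST/FOLLOW conflicts (marked CONFLICT above).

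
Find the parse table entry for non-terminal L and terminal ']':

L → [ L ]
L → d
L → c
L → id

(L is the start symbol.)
Empty (error entry)

To find M[L, ']'], we find productions for L where ']' is in the predict set (PREDICT(N → α) = (FIRST(α) \ {ε}) ∪ (FOLLOW(N) if α ⇒* ε)).

L → [ L ]: PREDICT = { '[' }
L → d: PREDICT = { 'd' }
L → c: PREDICT = { 'c' }
L → id: PREDICT = { 'id' }

M[L, ']'] is empty (no production applies)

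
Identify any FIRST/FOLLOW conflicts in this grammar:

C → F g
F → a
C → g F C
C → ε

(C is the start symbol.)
No FIRST/FOLLOW conflicts.

Nullable non-terminals: C.
FIRST sets used below: FIRST(F) = { 'a' }

C: nullable alternative(s) C → ε; FOLLOW(C) = { $ }
  C → F g: FIRST \ {ε} = { 'a' } — disjoint from FOLLOW(C)
  C → g F C: FIRST \ {ε} = { 'g' } — disjoint from FOLLOW(C)
  C → ε: FIRST \ {ε} = { } — this is the only nullable alternative, skip

F has no nullable alternative, so no FIRST/FOLLOW check is needed there.

No FIRST/FOLLOW conflicts found.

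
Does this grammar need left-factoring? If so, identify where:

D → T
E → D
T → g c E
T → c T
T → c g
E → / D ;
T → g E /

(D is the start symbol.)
Yes, T has productions with common prefix 'g'; T has productions with common prefix 'c'

Left-factoring is needed when two productions for the same non-terminal
share a common prefix on the right-hand side.

Productions for E:
  E → D
  E → / D ;
Productions for T:
  T → g c E
  T → c T
  T → c g
  T → g E /

Found common prefix 'g' in productions for T
Found common prefix 'c' in productions for T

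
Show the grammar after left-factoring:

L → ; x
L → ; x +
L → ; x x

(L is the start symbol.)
L → ; x L'
L' → ε
L' → +
L' → x

Left-factoring transforms A → αβ₁ | αβ₂ into A → αA' and A' → β₁ | β₂
(α is the longest common prefix among the alternatives). Repeat until
no nonterminal has two alternatives with a common prefix.

Round 1: L has alternatives sharing prefix '; x'. Introduce L': L → ; x L'
  Add: L' → ε
  Add: L' → +
  Add: L' → x

No remaining common prefixes — done.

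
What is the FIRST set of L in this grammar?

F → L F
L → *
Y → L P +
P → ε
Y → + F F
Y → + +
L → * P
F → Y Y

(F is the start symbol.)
{ '*' }

To compute FIRST(L), examine every production with L on the left-hand side, reading each right-hand side left to right until a non-nullable symbol is reached.

From L → *:
  - '*' is a terminal: add '*' and stop
From L → * P:
  - '*' is a terminal: add '*' and stop

Collecting: FIRST(L) = { '*' }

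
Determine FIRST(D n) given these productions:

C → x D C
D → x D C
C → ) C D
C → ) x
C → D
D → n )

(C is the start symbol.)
FIRST sets of the non-terminals involved (from the grammar, by fixed-point iteration):
  FIRST(D) = { 'n', 'x' }

To compute FIRST(D n), process the symbols left to right:
Symbol D is a non-terminal. Add FIRST(D) \ {ε} = { 'n', 'x' }
D is not nullable (ε ∉ FIRST(D)), so stop here.
FIRST(D n) = { 'n', 'x' }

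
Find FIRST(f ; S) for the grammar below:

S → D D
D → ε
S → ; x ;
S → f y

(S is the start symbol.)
To compute FIRST(f ; S), process the symbols left to right:
Symbol f is a terminal. Add 'f' and stop.
FIRST(f ; S) = { 'f' }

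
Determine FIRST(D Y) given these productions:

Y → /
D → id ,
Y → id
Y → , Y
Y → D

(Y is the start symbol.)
FIRST sets of the non-terminals involved (from the grammar, by fixed-point iteration):
  FIRST(D) = { 'id' }

To compute FIRST(D Y), process the symbols left to right:
Symbol D is a non-terminal. Add FIRST(D) \ {ε} = { 'id' }
D is not nullable (ε ∉ FIRST(D)), so stop here.
FIRST(D Y) = { 'id' }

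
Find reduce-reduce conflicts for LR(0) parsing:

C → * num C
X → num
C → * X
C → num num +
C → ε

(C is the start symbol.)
Yes — I7: [C → .] vs [X → num .]

A reduce-reduce conflict occurs when an LR(0) state has two complete items [A → α .] and [B → β .] — both call for a reduction, and with no lookahead the parser cannot choose between them.

Augment with C' → C and build the canonical LR(0) collection (I0 = CLOSURE({[C' → . C]}), then GOTO on every symbol after a dot until no new states appear). It has 9 states:
  I0: { [C → . * X], [C → . * num C], [C → . num num +], [C → .], [C' → . C] }  — shift, reduce
  I1: { [C → * . X], [C → * . num C], [X → . num] }  — shift
  I2: { [C' → C .] }  — accept
  I3: { [C → num . num +] }  — shift
  I4: { [C → num num . +] }  — shift
  I5: { [C → num num + .] }  — reduce
  I6: { [C → * X .] }  — reduce
  I7: { [C → * num . C], [C → . * X], [C → . * num C], [C → . num num +], [C → .], [X → num .] }  — shift, 2 reduces
  I8: { [C → * num C .] }  — reduce

I7 contains complete items [C → .], [X → num .] — reduce-reduce conflict.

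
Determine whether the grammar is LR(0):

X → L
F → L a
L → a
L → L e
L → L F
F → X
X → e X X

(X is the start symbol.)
No. Shift-reduce conflict between [X → L .] and [L → L . e]

Augment with X' → X and build the canonical LR(0) collection (I0 = CLOSURE({[X' → . X]}), then GOTO on every symbol after a dot until no new states appear). It has 12 states:
  I0: { [L → . L F], [L → . L e], [L → . a], [X → . L], [X → . e X X], [X' → . X] }  — shift
  I1: { [F → . L a], [F → . X], [L → . L F], [L → . L e], [L → . a], [L → L . F], [L → L . e], [X → . L], [X → . e X X], [X → L .] }  — shift, reduce
  I2: { [X' → X .] }  — accept
  I3: { [L → a .] }  — reduce
  I4: { [L → . L F], [L → . L e], [L → . a], [X → . L], [X → . e X X], [X → e . X X] }  — shift
  I5: { [L → . L F], [L → . L e], [L → . a], [X → . L], [X → . e X X], [X → e X . X] }  — shift
  I6: { [X → e X X .] }  — reduce
  I7: { [L → L F .] }  — reduce
  I8: { [F → . L a], [F → . X], [F → L . a], [L → . L F], [L → . L e], [L → . a], [L → L . F], [L → L . e], [X → . L], [X → . e X X], [X → L .] }  — shift, reduce
  I9: { [F → X .] }  — reduce
  I10: { [L → . L F], [L → . L e], [L → . a], [L → L e .], [X → . L], [X → . e X X], [X → e . X X] }  — shift, reduce
  I11: { [F → L a .], [L → a .] }  — 2 reduces

Conflict in state I1:
  Shift-reduce conflict between [X → L .] and [L → L . e]
So the grammar is NOT LR(0).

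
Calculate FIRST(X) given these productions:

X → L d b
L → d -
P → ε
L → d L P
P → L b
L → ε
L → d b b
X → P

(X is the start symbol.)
To compute FIRST(X), examine every production with X on the left-hand side, reading each right-hand side left to right until a non-nullable symbol is reached.

FIRST sets of the other non-terminals involved (by the same procedure, iterated to a fixed point):
  FIRST(L) = { 'd', ε }
  FIRST(P) = { 'b', 'd', ε }

From X → L d b:
  - L is a non-terminal: add FIRST(L) \ {ε} = { 'd' }
    L is nullable, so continue to the next symbol
  - d is a terminal: add 'd' and stop
From X → P:
  - P is a non-terminal: add FIRST(P) \ {ε} = { 'b', 'd' }
    P is nullable and nothing follows, so the whole right-hand side can vanish: ε ∈ FIRST(X)

Collecting: FIRST(X) = { 'b', 'd', ε }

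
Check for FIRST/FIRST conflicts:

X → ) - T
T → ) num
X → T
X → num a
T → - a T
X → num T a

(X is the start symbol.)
Yes. X → ')' '-' T / X → T on { ')' }; X → num a / X → num T a on { 'num' }

FIRST sets of the non-terminals at (or reachable through a nullable prefix from) the front of some alternative:
  FIRST(T) = { ')', '-' }

Productions for X:
  X → ) - T: FIRST = { ')' }
  X → T: FIRST = { ')', '-' }
  X → num a: FIRST = { 'num' }
  X → num T a: FIRST = { 'num' }
Productions for T:
  T → ) num: FIRST = { ')' }
  T → - a T: FIRST = { '-' }

Conflict for X: X → ) - T and X → T
  Overlap: { ')' }
Conflict for X: X → num a and X → num T a
  Overlap: { 'num' }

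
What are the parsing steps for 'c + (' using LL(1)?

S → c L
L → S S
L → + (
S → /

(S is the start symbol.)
LL(1) parsing maintains a stack (initially the start symbol over $) and the input. At each step: if the stack top is a terminal, match it against the current input token; if it is a non-terminal N, replace it with the RHS of M[N, lookahead] (the unique production whose predict set contains the lookahead).

Stack is shown with the top on the left.

Stack  Input    Action
----------------------
S $    c + ( $  output S → c L
c L $  c + ( $  match 'c'
L $    + ( $    output L → + (
+ ( $  + ( $    match '+'
( $    ( $      match '('
$      $        accept

The string is accepted.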